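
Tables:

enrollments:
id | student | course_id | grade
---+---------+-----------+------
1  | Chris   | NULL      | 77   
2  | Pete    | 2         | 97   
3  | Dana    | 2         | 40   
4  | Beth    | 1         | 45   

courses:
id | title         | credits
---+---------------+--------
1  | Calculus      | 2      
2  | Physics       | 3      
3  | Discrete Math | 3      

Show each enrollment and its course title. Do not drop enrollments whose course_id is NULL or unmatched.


LEFT JOIN keeps every row from enrollments (the left table); where course_id has no match in courses, the course columns become NULL. Walk through each enrollment:
  - enrollment 1 (Chris): course_id=NULL, no match -> kept with NULL
  - enrollment 2 (Pete): course_id=2 -> matches Physics
  - enrollment 3 (Dana): course_id=2 -> matches Physics
  - enrollment 4 (Beth): course_id=1 -> matches Calculus
All 4 rows appear; 1 has NULL course.

SQL:
SELECT a.student, b.title AS course
FROM enrollments a
LEFT JOIN courses b ON a.course_id = b.id

Result:
student | course  
--------+---------
Chris   | NULL    
Pete    | Physics 
Dana    | Physics 
Beth    | Calculus


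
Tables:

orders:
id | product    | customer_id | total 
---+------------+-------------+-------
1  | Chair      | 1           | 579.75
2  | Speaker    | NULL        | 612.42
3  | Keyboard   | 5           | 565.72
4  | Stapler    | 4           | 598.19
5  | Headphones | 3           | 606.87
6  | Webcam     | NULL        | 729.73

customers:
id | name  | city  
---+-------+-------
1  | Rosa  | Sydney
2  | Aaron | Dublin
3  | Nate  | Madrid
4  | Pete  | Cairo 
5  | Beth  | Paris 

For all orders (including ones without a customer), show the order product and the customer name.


LEFT JOIN keeps every row from orders (the left table); where customer_id has no match in customers, the customer columns become NULL. Walk through each order:
  - order 1 (Chair): customer_id=1 -> matches Rosa
  - order 2 (Speaker): customer_id=NULL, no match -> kept with NULL
  - order 3 (Keyboard): customer_id=5 -> matches Beth
  - order 4 (Stapler): customer_id=4 -> matches Pete
  - order 5 (Headphones): customer_id=3 -> matches Nate
  - order 6 (Webcam): customer_id=NULL, no match -> kept with NULL
All 6 rows appear; 2 have NULL customer.

SQL:
SELECT a.product, b.name AS customer
FROM orders a
LEFT JOIN customers b ON a.customer_id = b.id

Result:
product    | customer
-----------+---------
Chair      | Rosa    
Speaker    | NULL    
Keyboard   | Beth    
Stapler    | Pete    
Headphones | Nate    
Webcam     | NULL    


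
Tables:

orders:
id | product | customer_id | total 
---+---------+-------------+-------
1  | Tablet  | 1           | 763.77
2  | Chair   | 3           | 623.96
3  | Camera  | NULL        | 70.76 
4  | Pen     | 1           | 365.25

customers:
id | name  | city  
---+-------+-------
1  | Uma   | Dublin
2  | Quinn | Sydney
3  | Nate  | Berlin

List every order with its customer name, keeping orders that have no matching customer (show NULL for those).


LEFT JOIN keeps every row from orders (the left table); where customer_id has no match in customers, the customer columns become NULL. Walk through each order:
  - order 1 (Tablet): customer_id=1 -> matches Uma
  - order 2 (Chair): customer_id=3 -> matches Nate
  - order 3 (Camera): customer_id=NULL, no match -> kept with NULL
  - order 4 (Pen): customer_id=1 -> matches Uma
All 4 rows appear; 1 has NULL customer.

SQL:
SELECT a.product, b.name AS customer
FROM orders a
LEFT JOIN customers b ON a.customer_id = b.id

Result:
product | customer
--------+---------
Tablet  | Uma     
Chair   | Nate    
Camera  | NULL    
Pen     | Uma     


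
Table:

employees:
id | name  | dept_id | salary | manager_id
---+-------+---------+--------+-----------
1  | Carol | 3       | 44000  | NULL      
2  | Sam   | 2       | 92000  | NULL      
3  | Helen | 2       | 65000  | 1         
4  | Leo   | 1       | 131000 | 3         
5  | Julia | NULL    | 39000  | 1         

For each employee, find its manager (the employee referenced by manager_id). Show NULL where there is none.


This is a self-join: employees is joined to a second copy of itself, matching each row's manager_id to another row's id. Use LEFT JOIN so rows with manager_id=NULL are kept.
  - employee 1 (Carol): manager_id=NULL -> NULL
  - employee 2 (Sam): manager_id=NULL -> NULL
  - employee 3 (Helen): manager_id=1 -> Carol
  - employee 4 (Leo): manager_id=3 -> Helen
  - employee 5 (Julia): manager_id=1 -> Carol

SQL:
SELECT a.name AS item, b.name AS manager
FROM employees a
LEFT JOIN employees b ON a.manager_id = b.id

Result:
item  | manager
------+--------
Carol | NULL   
Sam   | NULL   
Helen | Carol  
Leo   | Helen  
Julia | Carol  


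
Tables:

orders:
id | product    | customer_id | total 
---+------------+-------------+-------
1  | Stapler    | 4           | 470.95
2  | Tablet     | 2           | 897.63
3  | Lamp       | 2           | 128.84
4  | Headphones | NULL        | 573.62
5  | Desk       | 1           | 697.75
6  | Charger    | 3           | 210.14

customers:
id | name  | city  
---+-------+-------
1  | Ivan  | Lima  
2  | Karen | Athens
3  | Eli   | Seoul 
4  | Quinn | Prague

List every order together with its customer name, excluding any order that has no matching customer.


INNER JOIN keeps only orders rows whose customer_id matches an id in customers. Walk through each order:
  - order 1 (Stapler): customer_id=4 -> matches Quinn
  - order 2 (Tablet): customer_id=2 -> matches Karen
  - order 3 (Lamp): customer_id=2 -> matches Karen
  - order 4 (Headphones): customer_id=NULL, no match -> dropped
  - order 5 (Desk): customer_id=1 -> matches Ivan
  - order 6 (Charger): customer_id=3 -> matches Eli
So 1 of 6 rows is dropped.

SQL:
SELECT a.product, b.name AS customer
FROM orders a
INNER JOIN customers b ON a.customer_id = b.id

Result:
product | customer
--------+---------
Stapler | Quinn   
Tablet  | Karen   
Lamp    | Karen   
Desk    | Ivan    
Charger | Eli     


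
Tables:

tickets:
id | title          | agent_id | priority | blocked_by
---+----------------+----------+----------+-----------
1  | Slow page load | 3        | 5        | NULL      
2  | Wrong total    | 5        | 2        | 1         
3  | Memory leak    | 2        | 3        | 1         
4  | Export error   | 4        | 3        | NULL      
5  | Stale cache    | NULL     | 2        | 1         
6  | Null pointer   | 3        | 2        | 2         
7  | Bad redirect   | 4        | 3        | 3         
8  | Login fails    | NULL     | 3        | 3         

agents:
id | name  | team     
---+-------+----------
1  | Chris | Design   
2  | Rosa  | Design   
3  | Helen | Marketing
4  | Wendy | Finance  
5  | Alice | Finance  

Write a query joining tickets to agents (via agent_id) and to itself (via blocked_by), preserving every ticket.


Two LEFT JOINs from the same base table tickets: one to agents via agent_id, one to tickets itself via blocked_by. Both are LEFT so every ticket is preserved.
Match against agents:
  - ticket 1 (Slow page load): agent_id=3 -> matches Helen
  - ticket 2 (Wrong total): agent_id=5 -> matches Alice
  - ticket 3 (Memory leak): agent_id=2 -> matches Rosa
  - ticket 4 (Export error): agent_id=4 -> matches Wendy
  - ticket 5 (Stale cache): agent_id=NULL, no match -> kept with NULL
  - ticket 6 (Null pointer): agent_id=3 -> matches Helen
  - ticket 7 (Bad redirect): agent_id=4 -> matches Wendy
  - ticket 8 (Login fails): agent_id=NULL, no match -> kept with NULL
Match against tickets (self):
  - ticket 1 (Slow page load): blocked_by=NULL -> NULL
  - ticket 2 (Wrong total): blocked_by=1 -> Slow page load
  - ticket 3 (Memory leak): blocked_by=1 -> Slow page load
  - ticket 4 (Export error): blocked_by=NULL -> NULL
  - ticket 5 (Stale cache): blocked_by=1 -> Slow page load
  - ticket 6 (Null pointer): blocked_by=2 -> Wrong total
  - ticket 7 (Bad redirect): blocked_by=3 -> Memory leak
  - ticket 8 (Login fails): blocked_by=3 -> Memory leak

SQL:
SELECT a.title, b.name AS agent, c.title AS blocked_by
FROM tickets a
LEFT JOIN agents b ON a.agent_id = b.id
LEFT JOIN tickets c ON a.blocked_by = c.id

Result:
title          | agent | blocked_by    
---------------+-------+---------------
Slow page load | Helen | NULL          
Wrong total    | Alice | Slow page load
Memory leak    | Rosa  | Slow page load
Export error   | Wendy | NULL          
Stale cache    | NULL  | Slow page load
Null pointer   | Helen | Wrong total   
Bad redirect   | Wendy | Memory leak   
Login fails    | NULL  | Memory leak   


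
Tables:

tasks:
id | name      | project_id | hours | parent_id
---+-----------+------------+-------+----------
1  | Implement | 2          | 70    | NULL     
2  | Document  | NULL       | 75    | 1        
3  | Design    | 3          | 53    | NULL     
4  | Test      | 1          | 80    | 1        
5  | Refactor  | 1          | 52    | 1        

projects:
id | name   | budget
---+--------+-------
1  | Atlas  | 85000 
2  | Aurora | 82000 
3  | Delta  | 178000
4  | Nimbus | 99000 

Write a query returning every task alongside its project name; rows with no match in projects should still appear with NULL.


LEFT JOIN keeps every row from tasks (the left table); where project_id has no match in projects, the project columns become NULL. Walk through each task:
  - task 1 (Implement): project_id=2 -> matches Aurora
  - task 2 (Document): project_id=NULL, no match -> kept with NULL
  - task 3 (Design): project_id=3 -> matches Delta
  - task 4 (Test): project_id=1 -> matches Atlas
  - task 5 (Refactor): project_id=1 -> matches Atlas
All 5 rows appear; 1 has NULL project.

SQL:
SELECT a.name, b.name AS project
FROM tasks a
LEFT JOIN projects b ON a.project_id = b.id

Result:
name      | project
----------+--------
Implement | Aurora 
Document  | NULL   
Design    | Delta  
Test      | Atlas  
Refactor  | Atlas  


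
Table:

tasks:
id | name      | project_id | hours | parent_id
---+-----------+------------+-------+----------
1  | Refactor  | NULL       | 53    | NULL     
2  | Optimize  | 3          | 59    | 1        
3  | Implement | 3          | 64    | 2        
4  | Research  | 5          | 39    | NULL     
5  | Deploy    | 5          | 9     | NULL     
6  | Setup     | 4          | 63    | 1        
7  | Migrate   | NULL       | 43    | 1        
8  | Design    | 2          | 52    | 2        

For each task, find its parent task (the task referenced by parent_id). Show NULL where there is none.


This is a self-join: tasks is joined to a second copy of itself, matching each row's parent_id to another row's id. Use LEFT JOIN so rows with parent_id=NULL are kept.
  - task 1 (Refactor): parent_id=NULL -> NULL
  - task 2 (Optimize): parent_id=1 -> Refactor
  - task 3 (Implement): parent_id=2 -> Optimize
  - task 4 (Research): parent_id=NULL -> NULL
  - task 5 (Deploy): parent_id=NULL -> NULL
  - task 6 (Setup): parent_id=1 -> Refactor
  - task 7 (Migrate): parent_id=1 -> Refactor
  - task 8 (Design): parent_id=2 -> Optimize

SQL:
SELECT a.name AS item, b.name AS parent
FROM tasks a
LEFT JOIN tasks b ON a.parent_id = b.id

Result:
item      | parent  
----------+---------
Refactor  | NULL    
Optimize  | Refactor
Implement | Optimize
Research  | NULL    
Deploy    | NULL    
Setup     | Refactor
Migrate   | Refactor
Design    | Optimize


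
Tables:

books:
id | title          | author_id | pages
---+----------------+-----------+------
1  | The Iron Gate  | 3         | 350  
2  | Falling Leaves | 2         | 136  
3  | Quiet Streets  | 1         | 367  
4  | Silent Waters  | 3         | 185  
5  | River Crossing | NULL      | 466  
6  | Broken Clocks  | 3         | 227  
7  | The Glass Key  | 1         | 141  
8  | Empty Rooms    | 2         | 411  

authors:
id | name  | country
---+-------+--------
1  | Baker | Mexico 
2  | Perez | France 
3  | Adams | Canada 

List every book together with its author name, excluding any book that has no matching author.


INNER JOIN keeps only books rows whose author_id matches an id in authors. Walk through each book:
  - book 1 (The Iron Gate): author_id=3 -> matches Adams
  - book 2 (Falling Leaves): author_id=2 -> matches Perez
  - book 3 (Quiet Streets): author_id=1 -> matches Baker
  - book 4 (Silent Waters): author_id=3 -> matches Adams
  - book 5 (River Crossing): author_id=NULL, no match -> dropped
  - book 6 (Broken Clocks): author_id=3 -> matches Adams
  - book 7 (The Glass Key): author_id=1 -> matches Baker
  - book 8 (Empty Rooms): author_id=2 -> matches Perez
So 1 of 8 rows is dropped.

SQL:
SELECT a.title, b.name AS author
FROM books a
INNER JOIN authors b ON a.author_id = b.id

Result:
title          | author
---------------+-------
The Iron Gate  | Adams 
Falling Leaves | Perez 
Quiet Streets  | Baker 
Silent Waters  | Adams 
Broken Clocks  | Adams 
The Glass Key  | Baker 
Empty Rooms    | Perez 


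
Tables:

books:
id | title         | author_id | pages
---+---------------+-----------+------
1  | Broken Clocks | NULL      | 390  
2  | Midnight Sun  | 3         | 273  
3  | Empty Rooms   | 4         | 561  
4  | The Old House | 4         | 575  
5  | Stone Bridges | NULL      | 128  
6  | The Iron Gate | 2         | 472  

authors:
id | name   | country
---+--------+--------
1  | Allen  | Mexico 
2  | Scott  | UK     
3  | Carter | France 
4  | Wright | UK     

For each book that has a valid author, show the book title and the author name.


INNER JOIN keeps only books rows whose author_id matches an id in authors. Walk through each book:
  - book 1 (Broken Clocks): author_id=NULL, no match -> dropped
  - book 2 (Midnight Sun): author_id=3 -> matches Carter
  - book 3 (Empty Rooms): author_id=4 -> matches Wright
  - book 4 (The Old House): author_id=4 -> matches Wright
  - book 5 (Stone Bridges): author_id=NULL, no match -> dropped
  - book 6 (The Iron Gate): author_id=2 -> matches Scott
So 2 of 6 rows are dropped.

SQL:
SELECT a.title, b.name AS author
FROM books a
INNER JOIN authors b ON a.author_id = b.id

Result:
title         | author
--------------+-------
Midnight Sun  | Carter
Empty Rooms   | Wright
The Old House | Wright
The Iron Gate | Scott 


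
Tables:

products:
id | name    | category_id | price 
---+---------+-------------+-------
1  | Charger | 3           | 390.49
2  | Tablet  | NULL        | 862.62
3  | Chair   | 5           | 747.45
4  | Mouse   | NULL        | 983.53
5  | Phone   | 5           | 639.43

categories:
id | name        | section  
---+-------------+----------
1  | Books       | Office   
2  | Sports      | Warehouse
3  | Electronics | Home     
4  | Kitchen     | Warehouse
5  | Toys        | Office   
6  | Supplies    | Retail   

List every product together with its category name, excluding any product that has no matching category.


INNER JOIN keeps only products rows whose category_id matches an id in categories. Walk through each product:
  - product 1 (Charger): category_id=3 -> matches Electronics
  - product 2 (Tablet): category_id=NULL, no match -> dropped
  - product 3 (Chair): category_id=5 -> matches Toys
  - product 4 (Mouse): category_id=NULL, no match -> dropped
  - product 5 (Phone): category_id=5 -> matches Toys
So 2 of 5 rows are dropped.

SQL:
SELECT a.name, b.name AS category
FROM products a
INNER JOIN categories b ON a.category_id = b.id

Result:
name    | category   
--------+------------
Charger | Electronics
Chair   | Toys       
Phone   | Toys       


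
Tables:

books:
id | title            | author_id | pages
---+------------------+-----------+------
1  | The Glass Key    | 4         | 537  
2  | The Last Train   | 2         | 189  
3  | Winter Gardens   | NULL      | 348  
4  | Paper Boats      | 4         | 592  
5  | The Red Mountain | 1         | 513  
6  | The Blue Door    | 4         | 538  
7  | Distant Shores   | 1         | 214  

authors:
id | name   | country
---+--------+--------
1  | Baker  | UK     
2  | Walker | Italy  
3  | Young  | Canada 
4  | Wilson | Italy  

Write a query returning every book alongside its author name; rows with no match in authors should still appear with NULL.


LEFT JOIN keeps every row from books (the left table); where author_id has no match in authors, the author columns become NULL. Walk through each book:
  - book 1 (The Glass Key): author_id=4 -> matches Wilson
  - book 2 (The Last Train): author_id=2 -> matches Walker
  - book 3 (Winter Gardens): author_id=NULL, no match -> kept with NULL
  - book 4 (Paper Boats): author_id=4 -> matches Wilson
  - book 5 (The Red Mountain): author_id=1 -> matches Baker
  - book 6 (The Blue Door): author_id=4 -> matches Wilson
  - book 7 (Distant Shores): author_id=1 -> matches Baker
All 7 rows appear; 1 has NULL author.

SQL:
SELECT a.title, b.name AS author
FROM books a
LEFT JOIN authors b ON a.author_id = b.id

Result:
title            | author
-----------------+-------
The Glass Key    | Wilson
The Last Train   | Walker
Winter Gardens   | NULL  
Paper Boats      | Wilson
The Red Mountain | Baker 
The Blue Door    | Wilson
Distant Shores   | Baker 


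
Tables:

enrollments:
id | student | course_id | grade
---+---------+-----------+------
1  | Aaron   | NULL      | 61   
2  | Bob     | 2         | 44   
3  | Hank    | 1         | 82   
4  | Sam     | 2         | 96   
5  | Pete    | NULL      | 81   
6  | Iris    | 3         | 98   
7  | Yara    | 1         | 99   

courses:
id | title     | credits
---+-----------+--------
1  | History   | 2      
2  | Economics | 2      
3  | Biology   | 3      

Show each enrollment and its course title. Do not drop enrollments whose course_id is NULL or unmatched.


LEFT JOIN keeps every row from enrollments (the left table); where course_id has no match in courses, the course columns become NULL. Walk through each enrollment:
  - enrollment 1 (Aaron): course_id=NULL, no match -> kept with NULL
  - enrollment 2 (Bob): course_id=2 -> matches Economics
  - enrollment 3 (Hank): course_id=1 -> matches History
  - enrollment 4 (Sam): course_id=2 -> matches Economics
  - enrollment 5 (Pete): course_id=NULL, no match -> kept with NULL
  - enrollment 6 (Iris): course_id=3 -> matches Biology
  - enrollment 7 (Yara): course_id=1 -> matches History
All 7 rows appear; 2 have NULL course.

SQL:
SELECT a.student, b.title AS course
FROM enrollments a
LEFT JOIN courses b ON a.course_id = b.id

Result:
student | course   
--------+----------
Aaron   | NULL     
Bob     | Economics
Hank    | History  
Sam     | Economics
Pete    | NULL     
Iris    | Biology  
Yara    | History  


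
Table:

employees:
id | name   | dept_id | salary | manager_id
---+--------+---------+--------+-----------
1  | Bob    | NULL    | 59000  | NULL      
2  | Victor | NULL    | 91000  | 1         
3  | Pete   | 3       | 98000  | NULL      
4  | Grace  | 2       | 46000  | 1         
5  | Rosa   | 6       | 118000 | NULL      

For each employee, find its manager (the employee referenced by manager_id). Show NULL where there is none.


This is a self-join: employees is joined to a second copy of itself, matching each row's manager_id to another row's id. Use LEFT JOIN so rows with manager_id=NULL are kept.
  - employee 1 (Bob): manager_id=NULL -> NULL
  - employee 2 (Victor): manager_id=1 -> Bob
  - employee 3 (Pete): manager_id=NULL -> NULL
  - employee 4 (Grace): manager_id=1 -> Bob
  - employee 5 (Rosa): manager_id=NULL -> NULL

SQL:
SELECT a.name AS item, b.name AS manager
FROM employees a
LEFT JOIN employees b ON a.manager_id = b.id

Result:
item   | manager
-------+--------
Bob    | NULL   
Victor | Bob    
Pete   | NULL   
Grace  | Bob    
Rosa   | NULL   


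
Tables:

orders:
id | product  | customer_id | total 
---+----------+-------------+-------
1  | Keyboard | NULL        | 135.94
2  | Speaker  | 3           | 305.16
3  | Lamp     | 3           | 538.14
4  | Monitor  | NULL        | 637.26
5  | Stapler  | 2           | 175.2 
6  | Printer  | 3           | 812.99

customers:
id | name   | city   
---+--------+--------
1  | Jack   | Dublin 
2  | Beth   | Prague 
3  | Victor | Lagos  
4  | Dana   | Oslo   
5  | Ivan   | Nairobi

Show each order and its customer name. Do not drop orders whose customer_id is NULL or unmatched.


LEFT JOIN keeps every row from orders (the left table); where customer_id has no match in customers, the customer columns become NULL. Walk through each order:
  - order 1 (Keyboard): customer_id=NULL, no match -> kept with NULL
  - order 2 (Speaker): customer_id=3 -> matches Victor
  - order 3 (Lamp): customer_id=3 -> matches Victor
  - order 4 (Monitor): customer_id=NULL, no match -> kept with NULL
  - order 5 (Stapler): customer_id=2 -> matches Beth
  - order 6 (Printer): customer_id=3 -> matches Victor
All 6 rows appear; 2 have NULL customer.

SQL:
SELECT a.product, b.name AS customer
FROM orders a
LEFT JOIN customers b ON a.customer_id = b.id

Result:
product  | customer
---------+---------
Keyboard | NULL    
Speaker  | Victor  
Lamp     | Victor  
Monitor  | NULL    
Stapler  | Beth    
Printer  | Victor  


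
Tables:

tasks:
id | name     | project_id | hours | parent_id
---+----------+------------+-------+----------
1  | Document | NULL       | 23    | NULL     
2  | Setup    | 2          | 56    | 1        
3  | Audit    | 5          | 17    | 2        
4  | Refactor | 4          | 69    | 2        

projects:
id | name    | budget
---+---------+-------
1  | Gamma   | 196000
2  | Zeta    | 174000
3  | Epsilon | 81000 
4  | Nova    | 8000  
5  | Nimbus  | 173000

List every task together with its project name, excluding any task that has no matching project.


INNER JOIN keeps only tasks rows whose project_id matches an id in projects. Walk through each task:
  - task 1 (Document): project_id=NULL, no match -> dropped
  - task 2 (Setup): project_id=2 -> matches Zeta
  - task 3 (Audit): project_id=5 -> matches Nimbus
  - task 4 (Refactor): project_id=4 -> matches Nova
So 1 of 4 rows is dropped.

SQL:
SELECT a.name, b.name AS project
FROM tasks a
INNER JOIN projects b ON a.project_id = b.id

Result:
name     | project
---------+--------
Setup    | Zeta   
Audit    | Nimbus 
Refactor | Nova   


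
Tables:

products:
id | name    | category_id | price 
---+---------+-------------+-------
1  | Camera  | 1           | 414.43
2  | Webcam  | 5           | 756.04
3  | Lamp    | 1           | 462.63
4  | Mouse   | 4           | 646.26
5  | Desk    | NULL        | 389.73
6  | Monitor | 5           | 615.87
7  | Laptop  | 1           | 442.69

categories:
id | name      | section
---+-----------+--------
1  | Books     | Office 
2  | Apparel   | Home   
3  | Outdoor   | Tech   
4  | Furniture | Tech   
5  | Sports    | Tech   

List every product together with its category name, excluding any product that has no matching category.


INNER JOIN keeps only products rows whose category_id matches an id in categories. Walk through each product:
  - product 1 (Camera): category_id=1 -> matches Books
  - product 2 (Webcam): category_id=5 -> matches Sports
  - product 3 (Lamp): category_id=1 -> matches Books
  - product 4 (Mouse): category_id=4 -> matches Furniture
  - product 5 (Desk): category_id=NULL, no match -> dropped
  - product 6 (Monitor): category_id=5 -> matches Sports
  - product 7 (Laptop): category_id=1 -> matches Books
So 1 of 7 rows is dropped.

SQL:
SELECT a.name, b.name AS category
FROM products a
INNER JOIN categories b ON a.category_id = b.id

Result:
name    | category 
--------+----------
Camera  | Books    
Webcam  | Sports   
Lamp    | Books    
Mouse   | Furniture
Monitor | Sports   
Laptop  | Books    


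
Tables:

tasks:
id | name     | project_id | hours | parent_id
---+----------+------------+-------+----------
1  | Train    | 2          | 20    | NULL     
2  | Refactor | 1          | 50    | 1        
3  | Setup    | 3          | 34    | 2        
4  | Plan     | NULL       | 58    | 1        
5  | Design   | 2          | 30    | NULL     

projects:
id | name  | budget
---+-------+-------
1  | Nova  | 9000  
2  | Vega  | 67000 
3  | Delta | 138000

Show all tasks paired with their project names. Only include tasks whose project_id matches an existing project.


INNER JOIN keeps only tasks rows whose project_id matches an id in projects. Walk through each task:
  - task 1 (Train): project_id=2 -> matches Vega
  - task 2 (Refactor): project_id=1 -> matches Nova
  - task 3 (Setup): project_id=3 -> matches Delta
  - task 4 (Plan): project_id=NULL, no match -> dropped
  - task 5 (Design): project_id=2 -> matches Vega
So 1 of 5 rows is dropped.

SQL:
SELECT a.name, b.name AS project
FROM tasks a
INNER JOIN projects b ON a.project_id = b.id

Result:
name     | project
---------+--------
Train    | Vega   
Refactor | Nova   
Setup    | Delta  
Design   | Vega   


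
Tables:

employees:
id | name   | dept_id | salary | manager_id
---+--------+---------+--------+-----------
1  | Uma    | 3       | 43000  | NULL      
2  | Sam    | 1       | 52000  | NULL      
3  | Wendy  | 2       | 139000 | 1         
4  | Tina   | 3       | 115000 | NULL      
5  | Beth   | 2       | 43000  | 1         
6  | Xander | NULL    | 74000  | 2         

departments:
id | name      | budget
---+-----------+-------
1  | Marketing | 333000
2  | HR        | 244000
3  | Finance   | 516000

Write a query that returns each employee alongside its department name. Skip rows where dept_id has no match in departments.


INNER JOIN keeps only employees rows whose dept_id matches an id in departments. Walk through each employee:
  - employee 1 (Uma): dept_id=3 -> matches Finance
  - employee 2 (Sam): dept_id=1 -> matches Marketing
  - employee 3 (Wendy): dept_id=2 -> matches HR
  - employee 4 (Tina): dept_id=3 -> matches Finance
  - employee 5 (Beth): dept_id=2 -> matches HR
  - employee 6 (Xander): dept_id=NULL, no match -> dropped
So 1 of 6 rows is dropped.

SQL:
SELECT a.name, b.name AS department
FROM employees a
INNER JOIN departments b ON a.dept_id = b.id

Result:
name  | department
------+-----------
Uma   | Finance   
Sam   | Marketing 
Wendy | HR        
Tina  | Finance   
Beth  | HR        


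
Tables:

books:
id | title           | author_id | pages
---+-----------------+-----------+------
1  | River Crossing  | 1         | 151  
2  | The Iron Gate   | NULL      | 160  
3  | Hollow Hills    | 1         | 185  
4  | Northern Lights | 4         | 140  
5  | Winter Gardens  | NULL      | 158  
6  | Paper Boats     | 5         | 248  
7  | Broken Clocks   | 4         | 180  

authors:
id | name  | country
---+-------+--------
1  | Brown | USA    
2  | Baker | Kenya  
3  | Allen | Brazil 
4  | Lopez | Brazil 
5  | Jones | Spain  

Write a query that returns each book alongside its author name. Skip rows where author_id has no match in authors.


INNER JOIN keeps only books rows whose author_id matches an id in authors. Walk through each book:
  - book 1 (River Crossing): author_id=1 -> matches Brown
  - book 2 (The Iron Gate): author_id=NULL, no match -> dropped
  - book 3 (Hollow Hills): author_id=1 -> matches Brown
  - book 4 (Northern Lights): author_id=4 -> matches Lopez
  - book 5 (Winter Gardens): author_id=NULL, no match -> dropped
  - book 6 (Paper Boats): author_id=5 -> matches Jones
  - book 7 (Broken Clocks): author_id=4 -> matches Lopez
So 2 of 7 rows are dropped.

SQL:
SELECT a.title, b.name AS author
FROM books a
INNER JOIN authors b ON a.author_id = b.id

Result:
title           | author
----------------+-------
River Crossing  | Brown 
Hollow Hills    | Brown 
Northern Lights | Lopez 
Paper Boats     | Jones 
Broken Clocks   | Lopez 


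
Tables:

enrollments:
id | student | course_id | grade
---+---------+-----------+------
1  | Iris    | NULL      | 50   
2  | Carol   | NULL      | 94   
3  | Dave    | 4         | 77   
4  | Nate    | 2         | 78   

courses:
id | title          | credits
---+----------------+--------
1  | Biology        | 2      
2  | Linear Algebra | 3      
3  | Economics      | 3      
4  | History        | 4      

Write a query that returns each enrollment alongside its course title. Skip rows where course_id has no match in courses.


INNER JOIN keeps only enrollments rows whose course_id matches an id in courses. Walk through each enrollment:
  - enrollment 1 (Iris): course_id=NULL, no match -> dropped
  - enrollment 2 (Carol): course_id=NULL, no match -> dropped
  - enrollment 3 (Dave): course_id=4 -> matches History
  - enrollment 4 (Nate): course_id=2 -> matches Linear Algebra
So 2 of 4 rows are dropped.

SQL:
SELECT a.student, b.title AS course
FROM enrollments a
INNER JOIN courses b ON a.course_id = b.id

Result:
student | course        
--------+---------------
Dave    | History       
Nate    | Linear Algebra


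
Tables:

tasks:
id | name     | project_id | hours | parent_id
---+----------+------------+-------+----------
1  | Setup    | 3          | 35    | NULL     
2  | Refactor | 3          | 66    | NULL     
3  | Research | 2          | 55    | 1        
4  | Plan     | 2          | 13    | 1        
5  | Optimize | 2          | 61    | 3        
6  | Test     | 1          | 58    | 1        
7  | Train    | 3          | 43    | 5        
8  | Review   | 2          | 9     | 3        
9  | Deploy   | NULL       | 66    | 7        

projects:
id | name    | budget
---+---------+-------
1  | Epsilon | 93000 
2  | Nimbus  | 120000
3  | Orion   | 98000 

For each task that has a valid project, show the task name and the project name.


INNER JOIN keeps only tasks rows whose project_id matches an id in projects. Walk through each task:
  - task 1 (Setup): project_id=3 -> matches Orion
  - task 2 (Refactor): project_id=3 -> matches Orion
  - task 3 (Research): project_id=2 -> matches Nimbus
  - task 4 (Plan): project_id=2 -> matches Nimbus
  - task 5 (Optimize): project_id=2 -> matches Nimbus
  - task 6 (Test): project_id=1 -> matches Epsilon
  - task 7 (Train): project_id=3 -> matches Orion
  - task 8 (Review): project_id=2 -> matches Nimbus
  - task 9 (Deploy): project_id=NULL, no match -> dropped
So 1 of 9 rows is dropped.

SQL:
SELECT a.name, b.name AS project
FROM tasks a
INNER JOIN projects b ON a.project_id = b.id

Result:
name     | project
---------+--------
Setup    | Orion  
Refactor | Orion  
Research | Nimbus 
Plan     | Nimbus 
Optimize | Nimbus 
Test     | Epsilon
Train    | Orion  
Review   | Nimbus 


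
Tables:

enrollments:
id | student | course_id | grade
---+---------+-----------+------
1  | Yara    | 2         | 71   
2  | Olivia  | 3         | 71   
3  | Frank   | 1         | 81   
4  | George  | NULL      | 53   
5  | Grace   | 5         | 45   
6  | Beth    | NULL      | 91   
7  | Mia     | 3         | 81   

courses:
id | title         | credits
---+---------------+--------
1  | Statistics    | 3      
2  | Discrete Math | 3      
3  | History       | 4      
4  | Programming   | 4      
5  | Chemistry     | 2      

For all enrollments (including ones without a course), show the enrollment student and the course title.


LEFT JOIN keeps every row from enrollments (the left table); where course_id has no match in courses, the course columns become NULL. Walk through each enrollment:
  - enrollment 1 (Yara): course_id=2 -> matches Discrete Math
  - enrollment 2 (Olivia): course_id=3 -> matches History
  - enrollment 3 (Frank): course_id=1 -> matches Statistics
  - enrollment 4 (George): course_id=NULL, no match -> kept with NULL
  - enrollment 5 (Grace): course_id=5 -> matches Chemistry
  - enrollment 6 (Beth): course_id=NULL, no match -> kept with NULL
  - enrollment 7 (Mia): course_id=3 -> matches History
All 7 rows appear; 2 have NULL course.

SQL:
SELECT a.student, b.title AS course
FROM enrollments a
LEFT JOIN courses b ON a.course_id = b.id

Result:
student | course       
--------+--------------
Yara    | Discrete Math
Olivia  | History      
Frank   | Statistics   
George  | NULL         
Grace   | Chemistry    
Beth    | NULL         
Mia     | History      


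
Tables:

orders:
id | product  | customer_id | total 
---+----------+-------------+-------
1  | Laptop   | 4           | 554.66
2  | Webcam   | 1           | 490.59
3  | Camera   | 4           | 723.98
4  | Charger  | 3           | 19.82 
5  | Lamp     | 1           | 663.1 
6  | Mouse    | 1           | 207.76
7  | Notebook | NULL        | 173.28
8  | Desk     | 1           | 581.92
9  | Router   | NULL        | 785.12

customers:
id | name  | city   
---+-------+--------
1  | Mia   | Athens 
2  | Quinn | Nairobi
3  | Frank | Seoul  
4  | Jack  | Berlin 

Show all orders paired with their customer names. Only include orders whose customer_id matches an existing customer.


INNER JOIN keeps only orders rows whose customer_id matches an id in customers. Walk through each order:
  - order 1 (Laptop): customer_id=4 -> matches Jack
  - order 2 (Webcam): customer_id=1 -> matches Mia
  - order 3 (Camera): customer_id=4 -> matches Jack
  - order 4 (Charger): customer_id=3 -> matches Frank
  - order 5 (Lamp): customer_id=1 -> matches Mia
  - order 6 (Mouse): customer_id=1 -> matches Mia
  - order 7 (Notebook): customer_id=NULL, no match -> dropped
  - order 8 (Desk): customer_id=1 -> matches Mia
  - order 9 (Router): customer_id=NULL, no match -> dropped
So 2 of 9 rows are dropped.

SQL:
SELECT a.product, b.name AS customer
FROM orders a
INNER JOIN customers b ON a.customer_id = b.id

Result:
product | customer
--------+---------
Laptop  | Jack    
Webcam  | Mia     
Camera  | Jack    
Charger | Frank   
Lamp    | Mia     
Mouse   | Mia     
Desk    | Mia     


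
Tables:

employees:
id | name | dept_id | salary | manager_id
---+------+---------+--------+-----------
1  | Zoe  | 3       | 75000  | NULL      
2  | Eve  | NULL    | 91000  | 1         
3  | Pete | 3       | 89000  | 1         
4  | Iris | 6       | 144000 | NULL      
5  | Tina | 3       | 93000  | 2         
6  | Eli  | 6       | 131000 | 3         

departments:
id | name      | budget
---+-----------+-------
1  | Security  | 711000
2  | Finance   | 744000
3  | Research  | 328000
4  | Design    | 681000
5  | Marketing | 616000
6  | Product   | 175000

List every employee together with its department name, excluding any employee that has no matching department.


INNER JOIN keeps only employees rows whose dept_id matches an id in departments. Walk through each employee:
  - employee 1 (Zoe): dept_id=3 -> matches Research
  - employee 2 (Eve): dept_id=NULL, no match -> dropped
  - employee 3 (Pete): dept_id=3 -> matches Research
  - employee 4 (Iris): dept_id=6 -> matches Product
  - employee 5 (Tina): dept_id=3 -> matches Research
  - employee 6 (Eli): dept_id=6 -> matches Product
So 1 of 6 rows is dropped.

SQL:
SELECT a.name, b.name AS department
FROM employees a
INNER JOIN departments b ON a.dept_id = b.id

Result:
name | department
-----+-----------
Zoe  | Research  
Pete | Research  
Iris | Product   
Tina | Research  
Eli  | Product   


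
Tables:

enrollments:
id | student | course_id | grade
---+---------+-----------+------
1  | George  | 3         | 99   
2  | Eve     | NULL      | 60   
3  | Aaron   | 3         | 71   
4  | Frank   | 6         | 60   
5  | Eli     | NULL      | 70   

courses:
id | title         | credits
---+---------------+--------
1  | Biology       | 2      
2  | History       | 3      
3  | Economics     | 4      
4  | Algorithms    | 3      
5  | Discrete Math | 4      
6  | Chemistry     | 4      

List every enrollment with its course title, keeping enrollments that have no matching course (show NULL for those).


LEFT JOIN keeps every row from enrollments (the left table); where course_id has no match in courses, the course columns become NULL. Walk through each enrollment:
  - enrollment 1 (George): course_id=3 -> matches Economics
  - enrollment 2 (Eve): course_id=NULL, no match -> kept with NULL
  - enrollment 3 (Aaron): course_id=3 -> matches Economics
  - enrollment 4 (Frank): course_id=6 -> matches Chemistry
  - enrollment 5 (Eli): course_id=NULL, no match -> kept with NULL
All 5 rows appear; 2 have NULL course.

SQL:
SELECT a.student, b.title AS course
FROM enrollments a
LEFT JOIN courses b ON a.course_id = b.id

Result:
student | course   
--------+----------
George  | Economics
Eve     | NULL     
Aaron   | Economics
Frank   | Chemistry
Eli     | NULL     


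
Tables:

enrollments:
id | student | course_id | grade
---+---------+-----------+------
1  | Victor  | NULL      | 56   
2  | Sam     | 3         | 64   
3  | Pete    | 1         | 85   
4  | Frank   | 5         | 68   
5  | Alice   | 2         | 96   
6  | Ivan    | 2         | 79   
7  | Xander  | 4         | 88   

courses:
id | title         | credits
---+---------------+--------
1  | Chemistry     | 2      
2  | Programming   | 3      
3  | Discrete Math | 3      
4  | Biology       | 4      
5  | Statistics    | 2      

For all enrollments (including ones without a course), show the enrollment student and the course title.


LEFT JOIN keeps every row from enrollments (the left table); where course_id has no match in courses, the course columns become NULL. Walk through each enrollment:
  - enrollment 1 (Victor): course_id=NULL, no match -> kept with NULL
  - enrollment 2 (Sam): course_id=3 -> matches Discrete Math
  - enrollment 3 (Pete): course_id=1 -> matches Chemistry
  - enrollment 4 (Frank): course_id=5 -> matches Statistics
  - enrollment 5 (Alice): course_id=2 -> matches Programming
  - enrollment 6 (Ivan): course_id=2 -> matches Programming
  - enrollment 7 (Xander): course_id=4 -> matches Biology
All 7 rows appear; 1 has NULL course.

SQL:
SELECT a.student, b.title AS course
FROM enrollments a
LEFT JOIN courses b ON a.course_id = b.id

Result:
student | course       
--------+--------------
Victor  | NULL         
Sam     | Discrete Math
Pete    | Chemistry    
Frank   | Statistics   
Alice   | Programming  
Ivan    | Programming  
Xander  | Biology      


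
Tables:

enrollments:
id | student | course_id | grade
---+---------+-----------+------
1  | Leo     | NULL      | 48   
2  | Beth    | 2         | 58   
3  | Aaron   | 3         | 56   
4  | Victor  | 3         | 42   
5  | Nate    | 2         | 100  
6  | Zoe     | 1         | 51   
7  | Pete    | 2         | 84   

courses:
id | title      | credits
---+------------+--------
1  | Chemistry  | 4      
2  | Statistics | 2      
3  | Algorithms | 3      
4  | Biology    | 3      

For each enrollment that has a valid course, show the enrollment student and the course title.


INNER JOIN keeps only enrollments rows whose course_id matches an id in courses. Walk through each enrollment:
  - enrollment 1 (Leo): course_id=NULL, no match -> dropped
  - enrollment 2 (Beth): course_id=2 -> matches Statistics
  - enrollment 3 (Aaron): course_id=3 -> matches Algorithms
  - enrollment 4 (Victor): course_id=3 -> matches Algorithms
  - enrollment 5 (Nate): course_id=2 -> matches Statistics
  - enrollment 6 (Zoe): course_id=1 -> matches Chemistry
  - enrollment 7 (Pete): course_id=2 -> matches Statistics
So 1 of 7 rows is dropped.

SQL:
SELECT a.student, b.title AS course
FROM enrollments a
INNER JOIN courses b ON a.course_id = b.id

Result:
student | course    
--------+-----------
Beth    | Statistics
Aaron   | Algorithms
Victor  | Algorithms
Nate    | Statistics
Zoe     | Chemistry 
Pete    | Statistics


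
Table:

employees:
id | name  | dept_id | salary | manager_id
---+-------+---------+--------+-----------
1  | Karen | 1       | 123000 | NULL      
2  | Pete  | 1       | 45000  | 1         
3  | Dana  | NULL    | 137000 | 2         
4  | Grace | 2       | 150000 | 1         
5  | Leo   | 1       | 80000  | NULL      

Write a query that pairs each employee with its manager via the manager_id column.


This is a self-join: employees is joined to a second copy of itself, matching each row's manager_id to another row's id. Use LEFT JOIN so rows with manager_id=NULL are kept.
  - employee 1 (Karen): manager_id=NULL -> NULL
  - employee 2 (Pete): manager_id=1 -> Karen
  - employee 3 (Dana): manager_id=2 -> Pete
  - employee 4 (Grace): manager_id=1 -> Karen
  - employee 5 (Leo): manager_id=NULL -> NULL

SQL:
SELECT a.name AS item, b.name AS manager
FROM employees a
LEFT JOIN employees b ON a.manager_id = b.id

Result:
item  | manager
------+--------
Karen | NULL   
Pete  | Karen  
Dana  | Pete   
Grace | Karen  
Leo   | NULL   


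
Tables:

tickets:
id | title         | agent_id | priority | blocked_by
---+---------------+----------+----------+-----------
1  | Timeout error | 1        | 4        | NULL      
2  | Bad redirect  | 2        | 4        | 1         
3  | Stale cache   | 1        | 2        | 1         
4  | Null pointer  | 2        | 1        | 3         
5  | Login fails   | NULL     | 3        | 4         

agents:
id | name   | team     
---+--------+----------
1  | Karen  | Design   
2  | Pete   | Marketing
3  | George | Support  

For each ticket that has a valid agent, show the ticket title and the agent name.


INNER JOIN keeps only tickets rows whose agent_id matches an id in agents. Walk through each ticket:
  - ticket 1 (Timeout error): agent_id=1 -> matches Karen
  - ticket 2 (Bad redirect): agent_id=2 -> matches Pete
  - ticket 3 (Stale cache): agent_id=1 -> matches Karen
  - ticket 4 (Null pointer): agent_id=2 -> matches Pete
  - ticket 5 (Login fails): agent_id=NULL, no match -> dropped
So 1 of 5 rows is dropped.

SQL:
SELECT a.title, b.name AS agent
FROM tickets a
INNER JOIN agents b ON a.agent_id = b.id

Result:
title         | agent
--------------+------
Timeout error | Karen
Bad redirect  | Pete 
Stale cache   | Karen
Null pointer  | Pete 
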